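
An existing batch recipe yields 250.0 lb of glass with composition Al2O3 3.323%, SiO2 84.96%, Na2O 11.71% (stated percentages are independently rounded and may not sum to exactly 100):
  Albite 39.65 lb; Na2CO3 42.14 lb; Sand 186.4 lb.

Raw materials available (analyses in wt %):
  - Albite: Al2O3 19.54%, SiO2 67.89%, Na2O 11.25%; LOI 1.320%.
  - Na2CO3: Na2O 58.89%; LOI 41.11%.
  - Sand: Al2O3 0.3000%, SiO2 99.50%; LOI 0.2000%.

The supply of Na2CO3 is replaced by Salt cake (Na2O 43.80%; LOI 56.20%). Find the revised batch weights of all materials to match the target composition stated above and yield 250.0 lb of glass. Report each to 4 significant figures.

Revised batch per 250.0 lb glass:
  Albite: 39.65 lb
  Salt cake: 56.65 lb
  Sand: 186.4 lb
Total batch = 282.7 lb; LOI loss = 32.73 lb

All arithmetic runs at full float precision from start to finish — the intermediate values are shown (rounded to 4 significant figures) between the steps — exactly one rounding lands on each reported result. Derived quantities are carried using the weight values for 250.0 lb of glass in full precision (LOI, net glass mass, the yield, totals, the three compositions), exactly as printed in the problem or answer text.
Target masses of each oxide per 250.0 lb glass:
  Al2O3: 3.323% × 250.0 = 8.308 lb
  SiO2: 84.96% × 250.0 = 212.4 lb
  Na2O: 11.71% × 250.0 = 29.28 lb
Per-oxide balance check using the reported weights, at the basis given (oxide sums agree with the targets modulo rounding of the values):
  Al2O3: 39.65·0.1954 + 186.4·0.003000 = 8.307 lb (target 8.308 lb)
  SiO2: 39.65·0.6789 + 186.4·0.9950 = 212.4 lb (target 212.4 lb)
  Na2O: 39.65·0.1125 + 56.65·0.4380 = 29.27 lb (target 29.28 lb)
Auditing the glass mass value: the batch minus its LOI: 250.0 lb (the Σ of target masses is 250.0 lb; the stated basis being 250.0 lb — a pure rounding effect).
Batch grand total — Σ batch = 282.7 lb; loss to ignition Σ batch·LOI = 32.73 lb; glass ÷ batch gives a yield of 88.42%.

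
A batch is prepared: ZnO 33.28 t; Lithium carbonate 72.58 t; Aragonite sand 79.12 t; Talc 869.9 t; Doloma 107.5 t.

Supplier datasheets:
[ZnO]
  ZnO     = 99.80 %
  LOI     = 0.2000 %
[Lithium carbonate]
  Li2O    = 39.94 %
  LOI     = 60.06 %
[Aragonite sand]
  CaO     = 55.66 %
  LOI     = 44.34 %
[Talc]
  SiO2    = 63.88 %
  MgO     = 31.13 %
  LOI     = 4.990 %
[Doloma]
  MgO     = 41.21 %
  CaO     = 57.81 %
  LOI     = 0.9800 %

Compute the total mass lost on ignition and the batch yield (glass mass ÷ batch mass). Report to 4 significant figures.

LOI loss = 123.2 t; glass = 1039 t; yield = 89.40%

Intermediates are shown (rounded to four significant figures) alongside each step. The working math carries exact precision through the solve. Every reported result is rounded only once. Derived quantities, which include the five compositions, net glass mass, totals, yield, LOI, are rebuilt in full precision, exactly as shown in question or answer, from the weighed amounts per 1039 t of glass.
LOI of each material in turn:
  ZnO: 33.28 × 0.002000 = 0.06656 t
  Lithium carbonate: 72.58 × 0.6006 = 43.59 t
  Aragonite sand: 79.12 × 0.4434 = 35.08 t
  Talc: 869.9 × 0.04990 = 43.41 t
  Doloma: 107.5 × 0.009800 = 1.053 t
Total LOI = 123.2 t
Glass = batch − LOI = 1162 − 123.2 = 1039 t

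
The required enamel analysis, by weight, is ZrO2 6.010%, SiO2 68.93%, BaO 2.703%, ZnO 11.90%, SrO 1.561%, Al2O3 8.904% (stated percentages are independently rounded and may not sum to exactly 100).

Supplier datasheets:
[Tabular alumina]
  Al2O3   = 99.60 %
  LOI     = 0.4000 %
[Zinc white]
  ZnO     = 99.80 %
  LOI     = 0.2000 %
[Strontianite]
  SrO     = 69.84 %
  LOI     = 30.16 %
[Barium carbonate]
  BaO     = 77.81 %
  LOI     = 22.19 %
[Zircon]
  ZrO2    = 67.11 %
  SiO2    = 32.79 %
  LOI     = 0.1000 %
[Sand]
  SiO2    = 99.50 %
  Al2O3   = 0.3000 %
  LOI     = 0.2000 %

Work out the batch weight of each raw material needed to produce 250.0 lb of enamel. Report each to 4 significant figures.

Batch per 250.0 lb enamel:
  Tabular alumina: 21.85 lb
  Zinc white: 29.81 lb
  Strontianite: 5.588 lb
  Barium carbonate: 8.685 lb
  Zircon: 22.39 lb
  Sand: 165.8 lb
Total batch = 254.1 lb; LOI loss = 4.114 lb; yield = 98.38%

The intermediate values are rounded to four significant figures when displayed; every computation holds full precision end to end; each reported figure includes exactly one rounding; the derived quantities, which include the totals, net glass mass, six oxide percentages, ignition loss, the yield, are rebuilt in full float precision, as set out in the question or the answer, from the weighed amounts on 250.0 lb of glass.
Oxide mass targets, per 250.0 lb enamel:
  ZrO2: 6.010% × 250.0 = 15.02 lb
  SiO2: 68.93% × 250.0 = 172.3 lb
  BaO: 2.703% × 250.0 = 6.758 lb
  ZnO: 11.90% × 250.0 = 29.75 lb
  SrO: 1.561% × 250.0 = 3.902 lb
  Al2O3: 8.904% × 250.0 = 22.26 lb
Oxide-by-oxide audit given the weights on record, under the basis named above (summed amounts equal target values net of answer rounding effects):
  ZrO2: 22.39·0.6711 = 15.03 lb (target 15.02 lb)
  SiO2: 22.39·0.3279 + 165.8·0.9950 = 172.3 lb (target 172.3 lb)
  BaO: 8.685·0.7781 = 6.758 lb (target 6.758 lb)
  ZnO: 29.81·0.9980 = 29.75 lb (target 29.75 lb)
  SrO: 5.588·0.6984 = 3.903 lb (target 3.902 lb)
  Al2O3: 21.85·0.9960 + 165.8·0.003000 = 22.26 lb (target 22.26 lb)
Glass-mass bookkeeping: total batch − LOI = 250.0 lb (per-oxide target masses sum to 250.0 lb; basis as stated: 250.0 lb — gaps are rounding artifacts).
Summing the batch: Σ batch = 254.1 lb; LOI removed, Σ of batch·LOI: 4.114 lb; glass ÷ batch gives a yield of 98.38%.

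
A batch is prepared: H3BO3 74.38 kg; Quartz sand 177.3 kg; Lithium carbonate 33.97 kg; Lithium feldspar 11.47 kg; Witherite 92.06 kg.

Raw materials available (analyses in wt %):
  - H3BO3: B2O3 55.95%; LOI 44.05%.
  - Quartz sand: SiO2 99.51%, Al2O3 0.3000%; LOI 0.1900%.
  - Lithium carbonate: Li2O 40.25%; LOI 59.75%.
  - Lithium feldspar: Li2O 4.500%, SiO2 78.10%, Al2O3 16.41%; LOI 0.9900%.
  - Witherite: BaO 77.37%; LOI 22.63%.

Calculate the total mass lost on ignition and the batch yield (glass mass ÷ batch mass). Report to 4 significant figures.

LOI loss = 74.35 kg; glass = 314.8 kg; yield = 80.90%

Every computation holds exact precision in every operation; working values are shown rounded off to 4 significant digits alongside each step. A single rounding finalizes each reported result; all derived quantities, including the totals, ignition loss, five oxide percentages, yield, glass mass, are rebuilt using the weight values on 314.8 kg of glass in exact precision, precisely as stated by either problem or answer.
Loss on ignition, line by line:
  H3BO3: 74.38 × 0.4405 = 32.76 kg
  Quartz sand: 177.3 × 0.001900 = 0.3369 kg
  Lithium carbonate: 33.97 × 0.5975 = 20.30 kg
  Lithium feldspar: 11.47 × 0.009900 = 0.1136 kg
  Witherite: 92.06 × 0.2263 = 20.83 kg
Total LOI = 74.35 kg
Glass = batch − LOI = 389.2 − 74.35 = 314.8 kg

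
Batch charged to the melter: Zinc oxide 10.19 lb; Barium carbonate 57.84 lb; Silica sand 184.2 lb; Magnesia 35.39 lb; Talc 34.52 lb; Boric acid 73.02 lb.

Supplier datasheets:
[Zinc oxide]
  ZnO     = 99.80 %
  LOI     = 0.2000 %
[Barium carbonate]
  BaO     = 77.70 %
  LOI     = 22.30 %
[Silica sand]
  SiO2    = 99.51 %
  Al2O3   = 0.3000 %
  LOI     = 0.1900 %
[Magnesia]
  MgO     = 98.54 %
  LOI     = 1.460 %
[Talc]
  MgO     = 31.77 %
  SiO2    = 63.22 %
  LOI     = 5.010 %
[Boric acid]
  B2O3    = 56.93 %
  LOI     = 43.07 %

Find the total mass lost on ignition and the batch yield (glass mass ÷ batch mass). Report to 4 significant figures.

LOI loss = 46.96 lb; glass = 348.2 lb; yield = 88.12%

Full precision is held at every stage — rounding to 4 significant digits governs each intermediate as displayed. Each reported value is rounded just once; all derived quantities are recomputed using the weight values per 348.2 lb of glass in full float precision (six oxide percentages, LOI, net glass mass, the totals, yield) as written in either problem or answer.
Loss on ignition, line by line:
  Zinc oxide: 10.19 × 0.002000 = 0.02038 lb
  Barium carbonate: 57.84 × 0.2230 = 12.90 lb
  Silica sand: 184.2 × 0.001900 = 0.3500 lb
  Magnesia: 35.39 × 0.01460 = 0.5167 lb
  Talc: 34.52 × 0.05010 = 1.729 lb
  Boric acid: 73.02 × 0.4307 = 31.45 lb
Total LOI = 46.96 lb
Glass = batch − LOI = 395.2 − 46.96 = 348.2 lb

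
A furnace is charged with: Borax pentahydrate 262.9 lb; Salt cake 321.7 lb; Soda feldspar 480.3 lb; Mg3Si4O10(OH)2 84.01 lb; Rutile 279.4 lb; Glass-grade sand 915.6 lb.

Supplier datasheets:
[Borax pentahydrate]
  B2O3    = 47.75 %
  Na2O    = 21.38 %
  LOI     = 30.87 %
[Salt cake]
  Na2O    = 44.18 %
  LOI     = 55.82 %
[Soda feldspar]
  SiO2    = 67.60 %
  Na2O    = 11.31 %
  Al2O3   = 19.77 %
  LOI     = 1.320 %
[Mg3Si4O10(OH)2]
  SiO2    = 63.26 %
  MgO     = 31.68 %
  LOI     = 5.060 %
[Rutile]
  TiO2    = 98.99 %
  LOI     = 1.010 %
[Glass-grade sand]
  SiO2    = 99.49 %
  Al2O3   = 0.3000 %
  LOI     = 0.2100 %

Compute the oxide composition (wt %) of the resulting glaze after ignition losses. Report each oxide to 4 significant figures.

The whole derivation holds exact precision in every operation — values along the way are displayed rounded to four significant digits within the worked lines; exactly one rounding is applied to each reported value; all derived quantities are carried in exact precision (yield, the totals, ignition loss, glass mass, the six compositions) from the weighed amounts at 2068 lb of glass, exactly as shown in question or answer.
Oxide masses out of the charge:
  B2O3: 262.9·0.4775 = 125.5 lb
  SiO2: 480.3·0.6760 + 84.01·0.6326 + 915.6·0.9949 = 1289 lb
  Na2O: 262.9·0.2138 + 321.7·0.4418 + 480.3·0.1131 = 252.7 lb
  Al2O3: 480.3·0.1977 + 915.6·0.003000 = 97.70 lb
  MgO: 84.01·0.3168 = 26.61 lb
  TiO2: 279.4·0.9899 = 276.6 lb
LOI: 262.9·0.3087 + 321.7·0.5582 + 480.3·0.01320 + 84.01·0.05060 + 279.4·0.01010 + 915.6·0.002100 = 276.1 lb
batch − LOI leaves glass = 2344 − 276.1 = 2068 lb (matching Σ of the oxides)
percent share: oxide ÷ glass, ×100

Glass mass = 2068 lb (batch 2344 − LOI 276.1).
Composition: B2O3 6.071%, SiO2 62.32%, Na2O 12.22%, Al2O3 4.725%, MgO 1.287%, TiO2 13.38%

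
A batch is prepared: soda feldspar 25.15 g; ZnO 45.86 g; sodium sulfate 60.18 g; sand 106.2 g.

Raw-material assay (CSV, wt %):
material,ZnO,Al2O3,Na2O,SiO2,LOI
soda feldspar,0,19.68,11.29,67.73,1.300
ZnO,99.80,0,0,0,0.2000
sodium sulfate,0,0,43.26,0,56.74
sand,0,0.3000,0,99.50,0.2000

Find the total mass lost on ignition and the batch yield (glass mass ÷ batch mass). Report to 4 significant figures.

The intermediate values appear, rounded to 4 significant digits, within the worked lines — all arithmetic holds full float precision at all times; every reported figure takes just one rounding — the derived quantities are recomputed from the weighed amounts at 202.6 g of glass at exact precision (net glass mass, ignition loss, yield, four oxide percentages, the totals) exactly as printed in the question or the answer.
Ignition loss by material:
  soda feldspar: 25.15 × 0.01300 = 0.3269 g
  ZnO: 45.86 × 0.002000 = 0.09172 g
  sodium sulfate: 60.18 × 0.5674 = 34.15 g
  sand: 106.2 × 0.002000 = 0.2124 g
Total LOI = 34.78 g
Glass = batch − LOI = 237.4 − 34.78 = 202.6 g

LOI loss = 34.78 g; glass = 202.6 g; yield = 85.35%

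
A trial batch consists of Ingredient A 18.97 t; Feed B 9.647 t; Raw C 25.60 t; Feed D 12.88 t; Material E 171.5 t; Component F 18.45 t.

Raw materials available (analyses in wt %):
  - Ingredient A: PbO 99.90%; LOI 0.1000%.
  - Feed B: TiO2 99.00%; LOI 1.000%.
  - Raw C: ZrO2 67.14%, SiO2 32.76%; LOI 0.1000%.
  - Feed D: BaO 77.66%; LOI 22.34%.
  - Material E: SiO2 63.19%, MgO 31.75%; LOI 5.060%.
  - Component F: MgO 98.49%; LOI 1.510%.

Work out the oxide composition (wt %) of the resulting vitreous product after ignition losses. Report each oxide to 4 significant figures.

The working math keeps exact precision at all times; values along the way are shown, with 4-significant-digit rounding, at each printed step; a single rounding yields every reported figure. All derived quantities (the yield, ignition loss, net glass mass, totals, six oxide percentages) are recomputed from the weighed amounts per 245.1 t of glass in full float precision as given in the question or the answer.
Mass of each oxide from the mix:
  BaO: 12.88·0.7766 = 10.00 t
  ZrO2: 25.60·0.6714 = 17.19 t
  SiO2: 25.60·0.3276 + 171.5·0.6319 = 116.8 t
  PbO: 18.97·0.9990 = 18.95 t
  MgO: 171.5·0.3175 + 18.45·0.9849 = 72.62 t
  TiO2: 9.647·0.9900 = 9.551 t
LOI: 18.97·0.001000 + 9.647·0.01000 + 25.60·0.001000 + 12.88·0.2234 + 171.5·0.05060 + 18.45·0.01510 = 11.97 t
batch − LOI leaves glass = 257.0 − 11.97 = 245.1 t (consistent with Σ oxide mass)
wt %: oxide over glass, times 100

Glass mass = 245.1 t (batch 257.0 − LOI 11.97).
Composition: BaO 4.081%, ZrO2 7.013%, SiO2 47.64%, PbO 7.733%, MgO 29.63%, TiO2 3.897%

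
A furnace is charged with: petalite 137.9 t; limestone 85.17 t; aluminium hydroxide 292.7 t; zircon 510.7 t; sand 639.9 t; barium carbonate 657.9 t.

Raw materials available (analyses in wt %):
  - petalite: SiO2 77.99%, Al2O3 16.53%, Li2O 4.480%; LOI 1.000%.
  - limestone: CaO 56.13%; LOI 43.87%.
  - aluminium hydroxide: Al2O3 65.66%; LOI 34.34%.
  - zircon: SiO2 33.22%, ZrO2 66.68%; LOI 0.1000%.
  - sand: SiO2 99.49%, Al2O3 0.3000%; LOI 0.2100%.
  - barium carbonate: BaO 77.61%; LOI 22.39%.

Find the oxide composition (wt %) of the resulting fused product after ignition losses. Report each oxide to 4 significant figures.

Glass mass = 2036 t (batch 2324 − LOI 288.4).
Composition: SiO2 44.89%, CaO 2.348%, Al2O3 10.65%, Li2O 0.3035%, BaO 25.08%, ZrO2 16.73%

Values along the way are displayed, with 4-significant-digit rounding, on the page; all internal work keeps full precision in every operation — each reported figure takes just one rounding. The derived quantities, which include LOI, totals, the six compositions, glass mass, yield, are re-derived at exact precision, as written in the problem or answer text, starting from the weights at 2036 t of glass.
Delivered oxide masses:
  SiO2: 137.9·0.7799 + 510.7·0.3322 + 639.9·0.9949 = 913.8 t
  CaO: 85.17·0.5613 = 47.81 t
  Al2O3: 137.9·0.1653 + 292.7·0.6566 + 639.9·0.003000 = 216.9 t
  Li2O: 137.9·0.04480 = 6.178 t
  BaO: 657.9·0.7761 = 510.6 t
  ZrO2: 510.7·0.6668 = 340.5 t
LOI: 137.9·0.01000 + 85.17·0.4387 + 292.7·0.3434 + 510.7·0.001000 + 639.9·0.002100 + 657.9·0.2239 = 288.4 t
batch − LOI leaves glass = 2324 − 288.4 = 2036 t (the oxide masses sum to this)
wt % = oxide mass / glass mass × 100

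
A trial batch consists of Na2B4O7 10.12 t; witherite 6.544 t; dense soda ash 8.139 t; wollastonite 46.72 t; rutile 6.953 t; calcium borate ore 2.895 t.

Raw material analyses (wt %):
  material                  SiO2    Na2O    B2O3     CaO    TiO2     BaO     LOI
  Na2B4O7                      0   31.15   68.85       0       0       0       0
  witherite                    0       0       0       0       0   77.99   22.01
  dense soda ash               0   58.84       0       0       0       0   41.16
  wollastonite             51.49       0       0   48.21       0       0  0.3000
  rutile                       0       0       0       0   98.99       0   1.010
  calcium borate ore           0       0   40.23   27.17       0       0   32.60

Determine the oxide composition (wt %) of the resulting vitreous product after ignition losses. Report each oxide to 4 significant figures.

The working math carries exact precision at all times — mid-chain values are printed (rounded to four significant digits) in the printout. Exactly one rounding goes into each reported number. Derived quantities, including six oxide percentages, the totals, the yield, LOI, net glass mass, are computed from the weighed amounts at 75.43 t of glass in exact precision, as written in the problem or the answer.
Delivered oxide masses:
  SiO2: 46.72·0.5149 = 24.06 t
  Na2O: 10.12·0.3115 + 8.139·0.5884 = 7.941 t
  B2O3: 10.12·0.6885 + 2.895·0.4023 = 8.132 t
  CaO: 46.72·0.4821 + 2.895·0.2717 = 23.31 t
  TiO2: 6.953·0.9899 = 6.883 t
  BaO: 6.544·0.7799 = 5.104 t
LOI: 6.544·0.2201 + 8.139·0.4116 + 46.72·0.003000 + 6.953·0.01010 + 2.895·0.3260 = 5.945 t
Glass mass = batch − LOI = 81.37 − 5.945 = 75.43 t (consistent with Σ oxide mass)
wt % = 100 × oxide mass / glass mass

Glass mass = 75.43 t (batch 81.37 − LOI 5.945).
Composition: SiO2 31.89%, Na2O 10.53%, B2O3 10.78%, CaO 30.90%, TiO2 9.125%, BaO 6.766%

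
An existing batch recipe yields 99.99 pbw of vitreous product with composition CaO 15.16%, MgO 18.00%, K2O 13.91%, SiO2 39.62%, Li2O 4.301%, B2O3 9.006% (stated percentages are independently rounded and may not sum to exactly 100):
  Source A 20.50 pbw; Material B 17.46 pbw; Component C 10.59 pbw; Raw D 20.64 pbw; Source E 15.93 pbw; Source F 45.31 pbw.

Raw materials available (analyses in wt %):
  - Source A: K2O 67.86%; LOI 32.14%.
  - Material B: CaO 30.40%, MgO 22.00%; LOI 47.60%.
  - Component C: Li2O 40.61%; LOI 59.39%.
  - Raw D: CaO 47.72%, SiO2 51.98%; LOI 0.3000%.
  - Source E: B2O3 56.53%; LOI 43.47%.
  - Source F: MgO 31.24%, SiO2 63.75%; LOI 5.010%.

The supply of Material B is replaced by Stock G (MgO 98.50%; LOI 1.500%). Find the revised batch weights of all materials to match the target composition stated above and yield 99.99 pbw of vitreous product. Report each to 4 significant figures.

All arithmetic holds full precision end to end. In-progress results are displayed (rounded to 4 significant digits) as written. Each reported number takes exactly one rounding; all derived quantities (yield, ignition loss, the six compositions, net glass mass, totals) are re-derived in full precision from the batch weights at 99.99 pbw of glass, as written in either problem or answer.
Target masses of each oxide per 99.99 pbw vitreous product:
  CaO: 15.16% × 99.99 = 15.16 pbw
  MgO: 18.00% × 99.99 = 18.00 pbw
  K2O: 13.91% × 99.99 = 13.91 pbw
  SiO2: 39.62% × 99.99 = 39.62 pbw
  Li2O: 4.301% × 99.99 = 4.301 pbw
  B2O3: 9.006% × 99.99 = 9.005 pbw
Sums-versus-targets review from the weights as reported, relative to the basis at hand (each sum matches its target mass modulo rounding of the values):
  CaO: 31.77·0.4772 = 15.16 pbw (target 15.16 pbw)
  MgO: 6.778·0.9850 + 36.24·0.3124 = 18.00 pbw (target 18.00 pbw)
  K2O: 20.50·0.6786 = 13.91 pbw (target 13.91 pbw)
  SiO2: 31.77·0.5198 + 36.24·0.6375 = 39.62 pbw (target 39.62 pbw)
  Li2O: 10.59·0.4061 = 4.301 pbw (target 4.301 pbw)
  B2O3: 15.93·0.5653 = 9.005 pbw (target 9.005 pbw)
Glass-mass sanity pass: batch total minus LOI = 99.99 pbw (targets for the oxides total 99.99 pbw; stated basis 99.99 pbw — rounding explains the deltas).
Batch grand total — Σ batch = 121.8 pbw; LOI loss = Σ batch·LOI = 21.82 pbw; yield, glass over the total, = 82.09%.

Revised batch per 99.99 pbw vitreous product:
  Source A: 20.50 pbw
  Stock G: 6.778 pbw
  Component C: 10.59 pbw
  Raw D: 31.77 pbw
  Source E: 15.93 pbw
  Source F: 36.24 pbw
Total batch = 121.8 pbw; LOI loss = 21.82 pbw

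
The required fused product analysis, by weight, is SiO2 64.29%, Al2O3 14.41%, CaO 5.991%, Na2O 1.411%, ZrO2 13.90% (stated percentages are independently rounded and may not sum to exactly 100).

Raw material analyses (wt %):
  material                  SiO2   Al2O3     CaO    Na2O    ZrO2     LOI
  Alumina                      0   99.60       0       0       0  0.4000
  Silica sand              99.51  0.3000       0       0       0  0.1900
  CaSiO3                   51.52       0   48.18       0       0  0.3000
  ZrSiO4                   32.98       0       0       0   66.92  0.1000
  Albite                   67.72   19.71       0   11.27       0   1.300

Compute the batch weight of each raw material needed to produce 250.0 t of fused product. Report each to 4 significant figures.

Batch per 250.0 t fused product:
  Alumina: 29.65 t
  Silica sand: 106.9 t
  CaSiO3: 31.09 t
  ZrSiO4: 51.93 t
  Albite: 31.30 t
Total batch = 250.9 t; LOI loss = 0.8738 t; yield = 99.65%

All arithmetic maintains exact precision at all times; mid-chain values are displayed rounded off to 4 significant figures as written; every reported number undergoes a single rounding — all derived quantities (net glass mass, the totals, LOI, yield, five oxide percentages) are recomputed in full float precision starting from the weights per 250.0 t of glass as written in question or answer.
Per-oxide target masses for 250.0 t fused product:
  SiO2: 64.29% × 250.0 = 160.7 t
  Al2O3: 14.41% × 250.0 = 36.02 t
  CaO: 5.991% × 250.0 = 14.98 t
  Na2O: 1.411% × 250.0 = 3.528 t
  ZrO2: 13.90% × 250.0 = 34.75 t
Per-oxide balance check from the weights as reported, versus the basis set out (delivered sums recover each target once rounding is allowed for):
  SiO2: 106.9·0.9951 + 31.09·0.5152 + 51.93·0.3298 + 31.30·0.6772 = 160.7 t (target 160.7 t)
  Al2O3: 29.65·0.9960 + 106.9·0.003000 + 31.30·0.1971 = 36.02 t (target 36.02 t)
  CaO: 31.09·0.4818 = 14.98 t (target 14.98 t)
  Na2O: 31.30·0.1127 = 3.528 t (target 3.528 t)
  ZrO2: 51.93·0.6692 = 34.75 t (target 34.75 t)
Glass-mass sanity pass: total charge less LOI = 250.0 t (oxide target masses add up to 250.0 t; the stated basis being 250.0 t — any gap is answer rounding).
Whole-batch sum: Σ batch = 250.9 t; the LOI term Σ batch·LOI equals 0.8738 t; yield = glass ÷ total batch = 99.65%.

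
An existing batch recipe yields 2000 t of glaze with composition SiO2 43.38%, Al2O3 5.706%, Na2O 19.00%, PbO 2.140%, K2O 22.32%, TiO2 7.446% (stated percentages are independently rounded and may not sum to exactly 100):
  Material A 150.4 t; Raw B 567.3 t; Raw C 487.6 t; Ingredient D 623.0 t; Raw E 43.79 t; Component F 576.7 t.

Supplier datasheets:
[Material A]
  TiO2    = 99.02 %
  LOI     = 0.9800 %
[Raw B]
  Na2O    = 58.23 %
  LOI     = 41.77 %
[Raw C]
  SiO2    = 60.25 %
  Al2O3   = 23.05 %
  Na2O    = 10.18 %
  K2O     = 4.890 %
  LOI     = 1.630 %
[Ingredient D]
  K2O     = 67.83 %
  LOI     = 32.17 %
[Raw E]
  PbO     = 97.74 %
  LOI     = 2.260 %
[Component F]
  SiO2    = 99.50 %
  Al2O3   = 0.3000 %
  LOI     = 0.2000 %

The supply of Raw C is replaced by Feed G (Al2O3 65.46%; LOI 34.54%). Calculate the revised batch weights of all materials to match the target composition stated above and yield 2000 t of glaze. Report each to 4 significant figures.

Revised batch per 2000 t glaze:
  Material A: 150.4 t
  Raw B: 652.6 t
  Feed G: 170.3 t
  Ingredient D: 658.1 t
  Raw E: 43.79 t
  Component F: 872.0 t
Total batch = 2547 t; LOI loss = 547.3 t

Each numeric step carries full precision at each step — mid-chain values are printed, rounded to 4 significant figures, in the working — each reported value is rounded once only; all derived quantities are computed using the weight values for 2000 t of glass in full precision (six oxide percentages, the totals, yield, ignition loss, glass mass), as written in problem or answer.
Oxide mass targets, per 2000 t glaze:
  SiO2: 43.38% × 2000 = 867.6 t
  Al2O3: 5.706% × 2000 = 114.1 t
  Na2O: 19.00% × 2000 = 380.0 t
  PbO: 2.140% × 2000 = 42.80 t
  K2O: 22.32% × 2000 = 446.4 t
  TiO2: 7.446% × 2000 = 148.9 t
Per-oxide balance check using the reported weights, on the stated basis (sum by sum, the targets are met modulo rounding of the values):
  SiO2: 872.0·0.9950 = 867.6 t (target 867.6 t)
  Al2O3: 170.3·0.6546 + 872.0·0.003000 = 114.1 t (target 114.1 t)
  Na2O: 652.6·0.5823 = 380.0 t (target 380.0 t)
  PbO: 43.79·0.9774 = 42.80 t (target 42.80 t)
  K2O: 658.1·0.6783 = 446.4 t (target 446.4 t)
  TiO2: 150.4·0.9902 = 148.9 t (target 148.9 t)
The glass-mass cross-check: batch Σ − ignition loss = 2000 t (per-oxide target masses sum to 2000 t; with the basis standing at 2000 t — deltas are rounding alone).
Batch grand total — Σ batch = 2547 t; Σ batch·LOI gives LOI loss = 547.3 t; yield: glass divided by total = 78.51%.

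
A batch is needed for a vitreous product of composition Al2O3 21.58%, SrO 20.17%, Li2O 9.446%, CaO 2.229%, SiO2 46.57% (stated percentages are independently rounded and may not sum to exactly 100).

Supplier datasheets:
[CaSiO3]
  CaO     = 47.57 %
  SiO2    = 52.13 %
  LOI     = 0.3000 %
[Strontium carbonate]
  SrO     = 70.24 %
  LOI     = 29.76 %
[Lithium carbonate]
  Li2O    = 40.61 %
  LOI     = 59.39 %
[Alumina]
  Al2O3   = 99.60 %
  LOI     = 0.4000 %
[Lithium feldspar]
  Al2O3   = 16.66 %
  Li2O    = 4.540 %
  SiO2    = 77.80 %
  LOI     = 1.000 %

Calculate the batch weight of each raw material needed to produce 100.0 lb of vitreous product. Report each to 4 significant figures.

All arithmetic holds full precision from first step to last; intermediates are shown rounded to 4 significant figures at each printed step; a single rounding completes each reported value — derived quantities (the totals, the five compositions, LOI, yield, net glass mass) are carried starting from the weights for 100.0 lb of glass at exact precision, exactly as shown in either problem or answer.
Per-oxide target masses for 100.0 lb vitreous product:
  Al2O3: 21.58% × 100.0 = 21.58 lb
  SrO: 20.17% × 100.0 = 20.17 lb
  Li2O: 9.446% × 100.0 = 9.446 lb
  CaO: 2.229% × 100.0 = 2.229 lb
  SiO2: 46.57% × 100.0 = 46.57 lb
Oxide-by-oxide audit applying the batch weights above, per the basis as stated (oxide sums agree with the targets net of answer rounding effects):
  Al2O3: 12.18·0.9960 + 56.72·0.1666 = 21.58 lb (target 21.58 lb)
  SrO: 28.72·0.7024 = 20.17 lb (target 20.17 lb)
  Li2O: 16.92·0.4061 + 56.72·0.04540 = 9.446 lb (target 9.446 lb)
  CaO: 4.686·0.4757 = 2.229 lb (target 2.229 lb)
  SiO2: 4.686·0.5213 + 56.72·0.7780 = 46.57 lb (target 46.57 lb)
Glass-mass sanity pass: total batch − LOI = 100.0 lb (the targets, summed, come to 100.0 lb; stated basis 100.0 lb — a pure rounding effect).
Whole-batch sum: Σ batch = 119.2 lb; loss to ignition Σ batch·LOI = 19.23 lb; yield: glass divided by total = 83.87%.

Batch per 100.0 lb vitreous product:
  CaSiO3: 4.686 lb
  Strontium carbonate: 28.72 lb
  Lithium carbonate: 16.92 lb
  Alumina: 12.18 lb
  Lithium feldspar: 56.72 lb
Total batch = 119.2 lb; LOI loss = 19.23 lb; yield = 83.87%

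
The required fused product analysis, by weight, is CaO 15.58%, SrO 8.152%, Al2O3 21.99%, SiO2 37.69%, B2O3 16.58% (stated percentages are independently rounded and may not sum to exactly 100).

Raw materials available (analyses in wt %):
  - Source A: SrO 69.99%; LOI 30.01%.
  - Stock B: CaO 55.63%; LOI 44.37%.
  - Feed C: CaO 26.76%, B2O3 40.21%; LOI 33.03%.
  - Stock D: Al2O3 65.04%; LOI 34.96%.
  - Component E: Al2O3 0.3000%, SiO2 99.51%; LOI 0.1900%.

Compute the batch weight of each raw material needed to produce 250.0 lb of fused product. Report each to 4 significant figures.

Batch per 250.0 lb fused product:
  Source A: 29.12 lb
  Stock B: 20.43 lb
  Feed C: 103.1 lb
  Stock D: 84.09 lb
  Component E: 94.69 lb
Total batch = 331.4 lb; LOI loss = 81.44 lb; yield = 75.43%

All arithmetic keeps full float precision all the way through — the intermediate values are displayed, with 4-significant-digit rounding, alongside each step. Every reported result takes a single rounding — the derived quantities, which include net glass mass, the five compositions, the yield, the totals, LOI, are rebuilt in exact precision, as set out in either problem or answer, from the batch weights at 250.0 lb of glass.
Oxide mass targets, per 250.0 lb fused product:
  CaO: 15.58% × 250.0 = 38.95 lb
  SrO: 8.152% × 250.0 = 20.38 lb
  Al2O3: 21.99% × 250.0 = 54.98 lb
  SiO2: 37.69% × 250.0 = 94.22 lb
  B2O3: 16.58% × 250.0 = 41.45 lb
Sums-versus-targets review working from each reported weight, at the basis given (oxide sums agree with the targets inside rounding margins):
  CaO: 20.43·0.5563 + 103.1·0.2676 = 38.95 lb (target 38.95 lb)
  SrO: 29.12·0.6999 = 20.38 lb (target 20.38 lb)
  Al2O3: 84.09·0.6504 + 94.69·0.003000 = 54.98 lb (target 54.98 lb)
  SiO2: 94.69·0.9951 = 94.23 lb (target 94.22 lb)
  B2O3: 103.1·0.4021 = 41.46 lb (target 41.45 lb)
Glass-mass closure: total charge less LOI = 250.0 lb (summing oxide targets gives 250.0 lb; with the basis standing at 250.0 lb — any gap is answer rounding).
Whole-batch sum: Σ batch = 331.4 lb; loss to ignition Σ batch·LOI = 81.44 lb; yield = glass ÷ total batch = 75.43%.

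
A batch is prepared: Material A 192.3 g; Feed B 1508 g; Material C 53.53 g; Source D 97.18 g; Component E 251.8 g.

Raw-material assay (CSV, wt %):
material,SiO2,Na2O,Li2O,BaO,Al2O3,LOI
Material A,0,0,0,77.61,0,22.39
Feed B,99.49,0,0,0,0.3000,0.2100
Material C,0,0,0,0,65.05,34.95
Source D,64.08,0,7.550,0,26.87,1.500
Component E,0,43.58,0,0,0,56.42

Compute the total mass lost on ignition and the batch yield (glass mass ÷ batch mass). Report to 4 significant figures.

LOI loss = 208.5 g; glass = 1894 g; yield = 90.09%

In-progress results are displayed, with 4-significant-digit rounding, as written; all internal work keeps full float precision from first step to last. Each reported figure sees exactly one rounding. The derived quantities are carried starting from the weights per 1894 g of glass at full precision (the five compositions, yield, LOI, glass mass, totals), as they appear in either problem or answer.
Ignition loss by material:
  Material A: 192.3 × 0.2239 = 43.06 g
  Feed B: 1508 × 0.002100 = 3.167 g
  Material C: 53.53 × 0.3495 = 18.71 g
  Source D: 97.18 × 0.01500 = 1.458 g
  Component E: 251.8 × 0.5642 = 142.1 g
Total LOI = 208.5 g
Glass = batch − LOI = 2103 − 208.5 = 1894 g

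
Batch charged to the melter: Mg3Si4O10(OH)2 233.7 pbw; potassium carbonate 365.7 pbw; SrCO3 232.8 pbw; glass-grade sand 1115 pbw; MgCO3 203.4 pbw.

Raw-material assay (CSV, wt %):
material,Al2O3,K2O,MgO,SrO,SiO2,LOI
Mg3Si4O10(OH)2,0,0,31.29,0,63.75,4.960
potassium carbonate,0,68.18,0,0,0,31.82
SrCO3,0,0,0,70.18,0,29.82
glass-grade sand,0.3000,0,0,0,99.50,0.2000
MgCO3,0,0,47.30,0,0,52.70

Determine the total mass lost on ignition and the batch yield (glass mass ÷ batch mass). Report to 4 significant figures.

Working values appear with 4-significant-figure rounding when written out. The working math maintains full float precision throughout; every reported number is rounded just once; all derived quantities are rebuilt from the weighed amounts at 1844 pbw of glass in full precision (totals, five oxide percentages, yield, glass mass, ignition loss) as quoted within either problem or answer.
Ignition loss by material:
  Mg3Si4O10(OH)2: 233.7 × 0.04960 = 11.59 pbw
  potassium carbonate: 365.7 × 0.3182 = 116.4 pbw
  SrCO3: 232.8 × 0.2982 = 69.42 pbw
  glass-grade sand: 1115 × 0.002000 = 2.230 pbw
  MgCO3: 203.4 × 0.5270 = 107.2 pbw
Total LOI = 306.8 pbw
Glass = batch − LOI = 2151 − 306.8 = 1844 pbw

LOI loss = 306.8 pbw; glass = 1844 pbw; yield = 85.73%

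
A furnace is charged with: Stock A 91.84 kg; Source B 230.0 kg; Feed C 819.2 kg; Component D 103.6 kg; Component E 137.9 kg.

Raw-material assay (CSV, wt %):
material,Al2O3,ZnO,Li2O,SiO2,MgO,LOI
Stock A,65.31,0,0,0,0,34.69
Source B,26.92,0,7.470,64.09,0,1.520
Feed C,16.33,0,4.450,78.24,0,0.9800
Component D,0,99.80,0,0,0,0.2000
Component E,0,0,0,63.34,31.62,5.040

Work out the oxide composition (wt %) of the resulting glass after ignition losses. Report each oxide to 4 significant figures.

Glass mass = 1332 kg (batch 1383 − LOI 50.54).
Composition: Al2O3 19.19%, ZnO 7.762%, Li2O 4.027%, SiO2 65.74%, MgO 3.274%

Exact precision is kept in every operation. Rounding to four significant digits governs each intermediate as printed — each reported result undergoes a single rounding. The derived quantities, which include LOI, the yield, the totals, five oxide percentages, glass mass, are carried in full float precision, as written in the question or the answer, starting from the weights on 1332 kg of glass.
Oxide-by-oxide delivered mass:
  Al2O3: 91.84·0.6531 + 230.0·0.2692 + 819.2·0.1633 = 255.7 kg
  ZnO: 103.6·0.9980 = 103.4 kg
  Li2O: 230.0·0.07470 + 819.2·0.04450 = 53.64 kg
  SiO2: 230.0·0.6409 + 819.2·0.7824 + 137.9·0.6334 = 875.7 kg
  MgO: 137.9·0.3162 = 43.60 kg
LOI: 91.84·0.3469 + 230.0·0.01520 + 819.2·0.009800 + 103.6·0.002000 + 137.9·0.05040 = 50.54 kg
Glass = total batch minus LOI = 1383 − 50.54 = 1332 kg (the oxide masses sum to this)
wt % = oxide mass / glass mass × 100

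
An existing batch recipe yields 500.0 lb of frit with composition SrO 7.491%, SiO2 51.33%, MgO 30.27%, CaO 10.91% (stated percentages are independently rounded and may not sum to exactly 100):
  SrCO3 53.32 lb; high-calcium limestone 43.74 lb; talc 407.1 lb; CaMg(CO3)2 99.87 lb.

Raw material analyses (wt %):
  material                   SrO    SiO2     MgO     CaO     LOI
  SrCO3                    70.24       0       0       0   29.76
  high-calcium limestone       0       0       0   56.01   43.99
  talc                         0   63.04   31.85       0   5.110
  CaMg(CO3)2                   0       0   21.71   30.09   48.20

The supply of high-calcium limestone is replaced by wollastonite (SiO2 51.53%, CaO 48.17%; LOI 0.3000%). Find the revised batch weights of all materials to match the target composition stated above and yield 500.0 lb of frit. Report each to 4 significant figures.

In-progress results are printed, with 4-significant-figure rounding, across the worked steps; all internal work maintains exact precision at every stage; every reported figure is rounded exactly once. The derived quantities (glass mass, the yield, the four compositions, ignition loss, the totals) are computed starting from the weights for 500.0 lb of glass at full float precision, exactly as shown in either problem or answer.
Oxide-by-oxide targets in 500.0 lb frit:
  SrO: 7.491% × 500.0 = 37.46 lb
  SiO2: 51.33% × 500.0 = 256.6 lb
  MgO: 30.27% × 500.0 = 151.4 lb
  CaO: 10.91% × 500.0 = 54.55 lb
Per-oxide balance check on the weights just shown, under the basis named above (sums match the target masses net of answer rounding effects):
  SrO: 53.32·0.7024 = 37.45 lb (target 37.46 lb)
  SiO2: 29.08·0.5153 + 383.4·0.6304 = 256.7 lb (target 256.6 lb)
  MgO: 383.4·0.3185 + 134.7·0.2171 = 151.4 lb (target 151.4 lb)
  CaO: 29.08·0.4817 + 134.7·0.3009 = 54.54 lb (target 54.55 lb)
Glass-mass closure: Σ batch − LOI loss = 500.0 lb (the targets, summed, come to 500.0 lb; against the stated basis, 500.0 lb — differing by rounding only).
Whole-batch sum: Σ batch = 600.5 lb; LOI removed, Σ of batch·LOI: 100.5 lb; as yield: glass ÷ batch → 83.27%.

Revised batch per 500.0 lb frit:
  SrCO3: 53.32 lb
  wollastonite: 29.08 lb
  talc: 383.4 lb
  CaMg(CO3)2: 134.7 lb
Total batch = 600.5 lb; LOI loss = 100.5 lb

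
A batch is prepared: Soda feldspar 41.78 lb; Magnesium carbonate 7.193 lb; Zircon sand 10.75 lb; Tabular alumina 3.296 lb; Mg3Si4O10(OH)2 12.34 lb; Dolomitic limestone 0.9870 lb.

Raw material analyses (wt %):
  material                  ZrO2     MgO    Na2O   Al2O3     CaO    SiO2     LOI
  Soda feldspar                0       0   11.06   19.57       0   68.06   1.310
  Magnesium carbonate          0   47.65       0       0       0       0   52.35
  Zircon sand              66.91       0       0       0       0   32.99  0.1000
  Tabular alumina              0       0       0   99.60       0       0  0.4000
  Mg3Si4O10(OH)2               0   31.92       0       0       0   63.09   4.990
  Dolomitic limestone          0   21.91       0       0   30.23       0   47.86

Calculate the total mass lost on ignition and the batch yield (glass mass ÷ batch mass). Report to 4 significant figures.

LOI loss = 5.425 lb; glass = 70.92 lb; yield = 92.89%

Mid-chain values are displayed, with 4-significant-figure rounding, between the steps. Exact precision is held end to end — a single rounding yields each reported result; the derived quantities (LOI, glass mass, the totals, six oxide percentages, the yield) are recomputed in full float precision using the weight values at 70.92 lb of glass, as set out in problem or answer.
Material-by-material LOI:
  Soda feldspar: 41.78 × 0.01310 = 0.5473 lb
  Magnesium carbonate: 7.193 × 0.5235 = 3.766 lb
  Zircon sand: 10.75 × 0.001000 = 0.01075 lb
  Tabular alumina: 3.296 × 0.004000 = 0.01318 lb
  Mg3Si4O10(OH)2: 12.34 × 0.04990 = 0.6158 lb
  Dolomitic limestone: 0.9870 × 0.4786 = 0.4724 lb
Total LOI = 5.425 lb
Glass = batch − LOI = 76.35 − 5.425 = 70.92 lb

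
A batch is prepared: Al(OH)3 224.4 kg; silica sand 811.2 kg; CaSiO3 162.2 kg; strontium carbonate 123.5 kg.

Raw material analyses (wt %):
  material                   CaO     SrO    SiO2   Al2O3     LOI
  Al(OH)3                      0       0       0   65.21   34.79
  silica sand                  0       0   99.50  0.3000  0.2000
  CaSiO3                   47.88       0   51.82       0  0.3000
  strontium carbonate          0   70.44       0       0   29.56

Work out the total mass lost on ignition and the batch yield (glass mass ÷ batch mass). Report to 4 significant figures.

LOI loss = 116.7 kg; glass = 1205 kg; yield = 91.17%

All internal work keeps full float precision in all steps; in-progress results are shown, with 4-significant-digit rounding, alongside each step — exactly one rounding is applied to each reported figure; the derived quantities (totals, ignition loss, net glass mass, four oxide percentages, yield) are rebuilt in full precision starting from the weights at 1205 kg of glass, as given in problem or answer.
Material-by-material LOI:
  Al(OH)3: 224.4 × 0.3479 = 78.07 kg
  silica sand: 811.2 × 0.002000 = 1.622 kg
  CaSiO3: 162.2 × 0.003000 = 0.4866 kg
  strontium carbonate: 123.5 × 0.2956 = 36.51 kg
Total LOI = 116.7 kg
Glass = batch − LOI = 1321 − 116.7 = 1205 kg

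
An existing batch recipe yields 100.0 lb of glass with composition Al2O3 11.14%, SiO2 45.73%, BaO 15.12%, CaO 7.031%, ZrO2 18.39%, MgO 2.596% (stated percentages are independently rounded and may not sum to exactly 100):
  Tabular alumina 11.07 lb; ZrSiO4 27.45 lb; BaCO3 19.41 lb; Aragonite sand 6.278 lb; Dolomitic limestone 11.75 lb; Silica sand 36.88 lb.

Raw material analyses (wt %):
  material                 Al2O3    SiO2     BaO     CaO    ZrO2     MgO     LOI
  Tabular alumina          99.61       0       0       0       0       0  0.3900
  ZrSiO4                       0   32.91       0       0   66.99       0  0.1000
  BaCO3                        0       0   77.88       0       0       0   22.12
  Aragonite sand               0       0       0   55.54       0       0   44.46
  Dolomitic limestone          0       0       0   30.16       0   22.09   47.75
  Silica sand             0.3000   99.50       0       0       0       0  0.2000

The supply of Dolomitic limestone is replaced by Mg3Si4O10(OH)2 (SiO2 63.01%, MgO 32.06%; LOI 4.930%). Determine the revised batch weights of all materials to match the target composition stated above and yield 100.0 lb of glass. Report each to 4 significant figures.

All arithmetic maintains full precision from start to finish. In-progress results are displayed, with 4-significant-digit rounding, on the page. A single rounding yields every reported value; all derived quantities are computed from the batch weights on 100.0 lb of glass in exact precision (yield, glass mass, LOI, the totals, the six compositions), as quoted within question or answer.
The oxide mass targets at 100.0 lb glass:
  Al2O3: 11.14% × 100.0 = 11.14 lb
  SiO2: 45.73% × 100.0 = 45.73 lb
  BaO: 15.12% × 100.0 = 15.12 lb
  CaO: 7.031% × 100.0 = 7.031 lb
  ZrO2: 18.39% × 100.0 = 18.39 lb
  MgO: 2.596% × 100.0 = 2.596 lb
Per-oxide balance check from the weights as reported, versus the basis set out (delivered sums recover each target given rounding of the digits):
  Al2O3: 11.09·0.9961 + 31.75·0.003000 = 11.14 lb (target 11.14 lb)
  SiO2: 27.45·0.3291 + 8.097·0.6301 + 31.75·0.9950 = 45.73 lb (target 45.73 lb)
  BaO: 19.41·0.7788 = 15.12 lb (target 15.12 lb)
  CaO: 12.66·0.5554 = 7.031 lb (target 7.031 lb)
  ZrO2: 27.45·0.6699 = 18.39 lb (target 18.39 lb)
  MgO: 8.097·0.3206 = 2.596 lb (target 2.596 lb)
Glass-mass sanity pass: total charge less LOI = 100.0 lb (targets for the oxides total 100.0 lb; versus the stated basis of 100.0 lb — differing by rounding only).
Summing the batch: Σ batch = 110.5 lb; the LOI term Σ batch·LOI equals 10.46 lb; the yield ratio, glass ÷ batch: 90.53%.

Revised batch per 100.0 lb glass:
  Tabular alumina: 11.09 lb
  ZrSiO4: 27.45 lb
  BaCO3: 19.41 lb
  Aragonite sand: 12.66 lb
  Mg3Si4O10(OH)2: 8.097 lb
  Silica sand: 31.75 lb
Total batch = 110.5 lb; LOI loss = 10.46 lb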